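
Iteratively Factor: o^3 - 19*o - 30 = (o - 5)*(o^2 + 5*o + 6) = (o - 5)*(o + 3)*(o + 2)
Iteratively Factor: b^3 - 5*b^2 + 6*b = (b)*(b^2 - 5*b + 6) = b*(b - 2)*(b - 3)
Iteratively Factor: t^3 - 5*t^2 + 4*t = (t - 1)*(t^2 - 4*t) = t*(t - 1)*(t - 4)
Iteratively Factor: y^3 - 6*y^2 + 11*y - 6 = (y - 3)*(y^2 - 3*y + 2) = (y - 3)*(y - 1)*(y - 2)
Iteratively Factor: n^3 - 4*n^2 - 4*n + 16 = (n + 2)*(n^2 - 6*n + 8) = (n - 2)*(n + 2)*(n - 4)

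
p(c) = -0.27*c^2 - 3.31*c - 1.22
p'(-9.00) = 1.55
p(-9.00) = 6.70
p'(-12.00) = 3.17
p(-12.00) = -0.38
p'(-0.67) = -2.95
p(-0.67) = 0.88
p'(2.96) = -4.91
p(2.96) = -13.38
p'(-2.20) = -2.12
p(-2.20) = 4.76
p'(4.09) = -5.52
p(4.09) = -19.27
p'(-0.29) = -3.15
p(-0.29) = -0.28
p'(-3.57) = -1.38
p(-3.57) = 7.16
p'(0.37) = -3.51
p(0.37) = -2.48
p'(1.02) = -3.86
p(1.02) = -4.88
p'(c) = -0.54*c - 3.31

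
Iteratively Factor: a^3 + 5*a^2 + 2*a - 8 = (a + 2)*(a^2 + 3*a - 4) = (a - 1)*(a + 2)*(a + 4)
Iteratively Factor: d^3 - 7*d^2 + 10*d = (d - 5)*(d^2 - 2*d) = (d - 5)*(d - 2)*(d)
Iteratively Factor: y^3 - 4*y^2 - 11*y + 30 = (y - 5)*(y^2 + y - 6) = (y - 5)*(y + 3)*(y - 2)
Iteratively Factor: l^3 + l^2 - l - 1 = (l + 1)*(l^2 - 1) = (l - 1)*(l + 1)*(l + 1)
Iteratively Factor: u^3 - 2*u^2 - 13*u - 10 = (u - 5)*(u^2 + 3*u + 2) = (u - 5)*(u + 2)*(u + 1)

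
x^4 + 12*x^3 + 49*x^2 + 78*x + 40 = (x + 1)*(x + 2)*(x + 4)*(x + 5)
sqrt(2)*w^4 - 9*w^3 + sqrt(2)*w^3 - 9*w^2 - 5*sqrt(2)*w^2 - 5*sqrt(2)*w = w*(w + 1)*(w - 5*sqrt(2))*(sqrt(2)*w + 1)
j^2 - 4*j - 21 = (j - 7)*(j + 3)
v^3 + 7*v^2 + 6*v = v*(v + 1)*(v + 6)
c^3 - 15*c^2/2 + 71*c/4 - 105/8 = (c - 7/2)*(c - 5/2)*(c - 3/2)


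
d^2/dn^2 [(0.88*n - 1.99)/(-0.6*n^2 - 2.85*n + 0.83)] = (-(0.88*n - 1.99)*(1.2*n + 2.85)*(2.4*n + 5.7) + (3.168*n + 2.628)*(0.6*n^2 + 2.85*n - 0.83))/(0.6*n^2 + 2.85*n - 0.83)^3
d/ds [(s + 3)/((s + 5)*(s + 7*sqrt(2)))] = (-(s + 3)*(s + 5) - (s + 3)*(s + 7*sqrt(2)) + (s + 5)*(s + 7*sqrt(2)))/((s + 5)^2*(s + 7*sqrt(2))^2)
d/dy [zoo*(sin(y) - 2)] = zoo*cos(y)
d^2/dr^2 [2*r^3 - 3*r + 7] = 12*r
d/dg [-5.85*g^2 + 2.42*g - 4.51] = 2.42 - 11.7*g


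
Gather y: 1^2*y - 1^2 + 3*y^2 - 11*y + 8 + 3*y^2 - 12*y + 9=6*y^2 - 22*y + 16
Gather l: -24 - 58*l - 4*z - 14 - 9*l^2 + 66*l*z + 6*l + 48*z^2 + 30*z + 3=-9*l^2 + l*(66*z - 52) + 48*z^2 + 26*z - 35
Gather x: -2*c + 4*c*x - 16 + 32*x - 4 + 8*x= -2*c + x*(4*c + 40) - 20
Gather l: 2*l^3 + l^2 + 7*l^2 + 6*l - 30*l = 2*l^3 + 8*l^2 - 24*l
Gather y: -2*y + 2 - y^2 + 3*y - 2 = -y^2 + y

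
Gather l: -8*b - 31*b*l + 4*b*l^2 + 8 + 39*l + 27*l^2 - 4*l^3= -8*b - 4*l^3 + l^2*(4*b + 27) + l*(39 - 31*b) + 8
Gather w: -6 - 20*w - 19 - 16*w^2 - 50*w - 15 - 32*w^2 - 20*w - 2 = -48*w^2 - 90*w - 42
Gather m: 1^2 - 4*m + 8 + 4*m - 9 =0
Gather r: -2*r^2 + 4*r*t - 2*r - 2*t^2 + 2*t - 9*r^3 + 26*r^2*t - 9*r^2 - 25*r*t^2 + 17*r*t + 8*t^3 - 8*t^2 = -9*r^3 + r^2*(26*t - 11) + r*(-25*t^2 + 21*t - 2) + 8*t^3 - 10*t^2 + 2*t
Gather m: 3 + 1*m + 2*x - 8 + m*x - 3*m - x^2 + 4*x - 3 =m*(x - 2) - x^2 + 6*x - 8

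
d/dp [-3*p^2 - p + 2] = -6*p - 1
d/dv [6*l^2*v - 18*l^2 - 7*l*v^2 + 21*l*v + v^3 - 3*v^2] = 6*l^2 - 14*l*v + 21*l + 3*v^2 - 6*v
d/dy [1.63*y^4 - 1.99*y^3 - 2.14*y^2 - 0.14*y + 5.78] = 6.52*y^3 - 5.97*y^2 - 4.28*y - 0.14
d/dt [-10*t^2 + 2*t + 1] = 2 - 20*t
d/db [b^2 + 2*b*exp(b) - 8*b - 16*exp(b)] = 2*b*exp(b) + 2*b - 14*exp(b) - 8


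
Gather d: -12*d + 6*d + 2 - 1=1 - 6*d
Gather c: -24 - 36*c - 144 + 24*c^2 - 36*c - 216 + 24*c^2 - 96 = 48*c^2 - 72*c - 480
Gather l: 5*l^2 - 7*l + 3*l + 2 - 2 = 5*l^2 - 4*l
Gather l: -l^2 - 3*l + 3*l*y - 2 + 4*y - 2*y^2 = -l^2 + l*(3*y - 3) - 2*y^2 + 4*y - 2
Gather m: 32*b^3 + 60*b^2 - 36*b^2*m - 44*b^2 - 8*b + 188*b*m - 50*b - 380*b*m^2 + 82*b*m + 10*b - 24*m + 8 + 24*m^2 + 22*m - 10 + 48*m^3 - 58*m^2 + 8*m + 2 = 32*b^3 + 16*b^2 - 48*b + 48*m^3 + m^2*(-380*b - 34) + m*(-36*b^2 + 270*b + 6)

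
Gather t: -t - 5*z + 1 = -t - 5*z + 1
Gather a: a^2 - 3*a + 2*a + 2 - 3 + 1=a^2 - a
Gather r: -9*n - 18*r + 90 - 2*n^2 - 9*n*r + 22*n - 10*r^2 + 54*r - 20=-2*n^2 + 13*n - 10*r^2 + r*(36 - 9*n) + 70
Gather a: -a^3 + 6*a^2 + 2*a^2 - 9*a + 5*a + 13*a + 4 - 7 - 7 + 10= -a^3 + 8*a^2 + 9*a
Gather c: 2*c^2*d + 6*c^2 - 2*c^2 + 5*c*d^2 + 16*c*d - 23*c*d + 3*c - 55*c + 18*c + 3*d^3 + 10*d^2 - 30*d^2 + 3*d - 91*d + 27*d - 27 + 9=c^2*(2*d + 4) + c*(5*d^2 - 7*d - 34) + 3*d^3 - 20*d^2 - 61*d - 18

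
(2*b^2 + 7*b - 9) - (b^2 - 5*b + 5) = b^2 + 12*b - 14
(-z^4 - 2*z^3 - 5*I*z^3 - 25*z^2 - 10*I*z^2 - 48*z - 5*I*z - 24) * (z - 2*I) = -z^5 - 2*z^4 - 3*I*z^4 - 35*z^3 - 6*I*z^3 - 68*z^2 + 45*I*z^2 - 34*z + 96*I*z + 48*I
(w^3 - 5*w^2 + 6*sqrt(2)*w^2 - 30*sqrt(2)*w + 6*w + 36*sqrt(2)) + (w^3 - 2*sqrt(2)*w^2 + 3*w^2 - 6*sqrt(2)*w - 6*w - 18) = 2*w^3 - 2*w^2 + 4*sqrt(2)*w^2 - 36*sqrt(2)*w - 18 + 36*sqrt(2)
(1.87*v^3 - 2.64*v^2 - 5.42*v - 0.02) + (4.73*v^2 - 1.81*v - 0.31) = 1.87*v^3 + 2.09*v^2 - 7.23*v - 0.33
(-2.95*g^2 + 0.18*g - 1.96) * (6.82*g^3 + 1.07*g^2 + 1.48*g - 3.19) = -20.119*g^5 - 1.9289*g^4 - 17.5406*g^3 + 7.5797*g^2 - 3.475*g + 6.2524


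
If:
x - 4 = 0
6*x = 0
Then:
No Solution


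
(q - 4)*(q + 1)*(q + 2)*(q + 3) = q^4 + 2*q^3 - 13*q^2 - 38*q - 24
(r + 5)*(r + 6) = r^2 + 11*r + 30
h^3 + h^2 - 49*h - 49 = (h - 7)*(h + 1)*(h + 7)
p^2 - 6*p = p*(p - 6)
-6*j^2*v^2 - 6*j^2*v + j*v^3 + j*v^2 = v*(-6*j + v)*(j*v + j)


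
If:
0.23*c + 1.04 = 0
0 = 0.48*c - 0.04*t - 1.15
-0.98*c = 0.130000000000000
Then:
No Solution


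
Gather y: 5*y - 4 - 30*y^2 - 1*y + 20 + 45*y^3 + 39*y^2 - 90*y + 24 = 45*y^3 + 9*y^2 - 86*y + 40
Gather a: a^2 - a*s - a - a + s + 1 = a^2 + a*(-s - 2) + s + 1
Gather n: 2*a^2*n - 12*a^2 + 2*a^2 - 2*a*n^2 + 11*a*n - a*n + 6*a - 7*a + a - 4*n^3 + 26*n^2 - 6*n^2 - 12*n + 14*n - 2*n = -10*a^2 - 4*n^3 + n^2*(20 - 2*a) + n*(2*a^2 + 10*a)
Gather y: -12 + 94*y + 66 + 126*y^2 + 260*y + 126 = 126*y^2 + 354*y + 180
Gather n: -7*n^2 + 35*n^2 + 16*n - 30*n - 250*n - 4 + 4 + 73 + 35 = 28*n^2 - 264*n + 108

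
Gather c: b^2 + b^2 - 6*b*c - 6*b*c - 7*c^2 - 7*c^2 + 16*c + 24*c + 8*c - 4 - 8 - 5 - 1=2*b^2 - 14*c^2 + c*(48 - 12*b) - 18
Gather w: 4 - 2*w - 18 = -2*w - 14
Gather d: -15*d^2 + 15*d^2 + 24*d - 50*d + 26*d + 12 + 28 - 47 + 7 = 0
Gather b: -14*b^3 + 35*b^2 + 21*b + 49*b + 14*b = -14*b^3 + 35*b^2 + 84*b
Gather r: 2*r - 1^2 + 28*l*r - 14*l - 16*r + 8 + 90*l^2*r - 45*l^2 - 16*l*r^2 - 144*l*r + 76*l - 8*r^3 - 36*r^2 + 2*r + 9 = -45*l^2 + 62*l - 8*r^3 + r^2*(-16*l - 36) + r*(90*l^2 - 116*l - 12) + 16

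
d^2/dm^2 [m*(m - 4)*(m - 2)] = 6*m - 12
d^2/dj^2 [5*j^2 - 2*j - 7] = 10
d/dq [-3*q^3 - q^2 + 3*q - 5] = -9*q^2 - 2*q + 3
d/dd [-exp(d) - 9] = -exp(d)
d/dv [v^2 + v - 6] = 2*v + 1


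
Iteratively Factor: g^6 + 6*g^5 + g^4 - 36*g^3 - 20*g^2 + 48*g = (g - 2)*(g^5 + 8*g^4 + 17*g^3 - 2*g^2 - 24*g) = (g - 2)*(g + 2)*(g^4 + 6*g^3 + 5*g^2 - 12*g) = (g - 2)*(g - 1)*(g + 2)*(g^3 + 7*g^2 + 12*g) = (g - 2)*(g - 1)*(g + 2)*(g + 3)*(g^2 + 4*g) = (g - 2)*(g - 1)*(g + 2)*(g + 3)*(g + 4)*(g)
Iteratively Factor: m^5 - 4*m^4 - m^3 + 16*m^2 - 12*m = (m - 1)*(m^4 - 3*m^3 - 4*m^2 + 12*m) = (m - 2)*(m - 1)*(m^3 - m^2 - 6*m) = (m - 3)*(m - 2)*(m - 1)*(m^2 + 2*m) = (m - 3)*(m - 2)*(m - 1)*(m + 2)*(m)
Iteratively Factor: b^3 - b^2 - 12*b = (b - 4)*(b^2 + 3*b) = (b - 4)*(b + 3)*(b)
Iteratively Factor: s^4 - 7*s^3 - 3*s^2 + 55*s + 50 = (s - 5)*(s^3 - 2*s^2 - 13*s - 10) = (s - 5)^2*(s^2 + 3*s + 2) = (s - 5)^2*(s + 2)*(s + 1)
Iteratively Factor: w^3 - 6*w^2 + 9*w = (w)*(w^2 - 6*w + 9) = w*(w - 3)*(w - 3)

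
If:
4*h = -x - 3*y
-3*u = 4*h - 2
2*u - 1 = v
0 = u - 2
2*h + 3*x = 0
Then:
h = -1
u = 2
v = 3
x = 2/3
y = 10/9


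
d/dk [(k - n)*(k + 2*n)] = 2*k + n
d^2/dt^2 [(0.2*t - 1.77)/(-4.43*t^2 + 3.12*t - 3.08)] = (-(0.2*t - 1.77)*(8.86*t - 3.12)*(17.72*t - 6.24) + (5.316*t - 16.9302)*(4.43*t^2 - 3.12*t + 3.08))/(4.43*t^2 - 3.12*t + 3.08)^3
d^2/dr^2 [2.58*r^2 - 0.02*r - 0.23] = 5.16000000000000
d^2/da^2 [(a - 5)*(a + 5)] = 2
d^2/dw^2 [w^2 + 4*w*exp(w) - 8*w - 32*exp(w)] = 4*w*exp(w) - 24*exp(w) + 2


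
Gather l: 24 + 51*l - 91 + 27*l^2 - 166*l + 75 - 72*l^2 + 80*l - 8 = -45*l^2 - 35*l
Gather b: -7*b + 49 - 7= 42 - 7*b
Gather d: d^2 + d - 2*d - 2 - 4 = d^2 - d - 6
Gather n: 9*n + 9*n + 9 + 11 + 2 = 18*n + 22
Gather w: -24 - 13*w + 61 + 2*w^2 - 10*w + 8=2*w^2 - 23*w + 45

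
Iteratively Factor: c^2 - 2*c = (c - 2)*(c)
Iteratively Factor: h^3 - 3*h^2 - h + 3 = (h + 1)*(h^2 - 4*h + 3) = (h - 1)*(h + 1)*(h - 3)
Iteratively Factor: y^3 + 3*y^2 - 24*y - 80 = (y - 5)*(y^2 + 8*y + 16) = (y - 5)*(y + 4)*(y + 4)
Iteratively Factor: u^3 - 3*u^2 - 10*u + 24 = (u - 2)*(u^2 - u - 12) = (u - 4)*(u - 2)*(u + 3)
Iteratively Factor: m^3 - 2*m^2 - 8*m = (m - 4)*(m^2 + 2*m) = m*(m - 4)*(m + 2)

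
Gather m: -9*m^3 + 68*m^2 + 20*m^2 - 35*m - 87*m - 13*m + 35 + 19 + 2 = -9*m^3 + 88*m^2 - 135*m + 56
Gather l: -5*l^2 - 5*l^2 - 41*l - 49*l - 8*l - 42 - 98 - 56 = -10*l^2 - 98*l - 196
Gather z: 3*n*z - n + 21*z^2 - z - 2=-n + 21*z^2 + z*(3*n - 1) - 2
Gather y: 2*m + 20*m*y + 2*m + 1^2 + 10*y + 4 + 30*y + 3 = 4*m + y*(20*m + 40) + 8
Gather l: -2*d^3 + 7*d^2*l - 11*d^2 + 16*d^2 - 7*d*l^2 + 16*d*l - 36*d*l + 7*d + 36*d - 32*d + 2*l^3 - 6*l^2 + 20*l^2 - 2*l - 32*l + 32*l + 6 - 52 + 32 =-2*d^3 + 5*d^2 + 11*d + 2*l^3 + l^2*(14 - 7*d) + l*(7*d^2 - 20*d - 2) - 14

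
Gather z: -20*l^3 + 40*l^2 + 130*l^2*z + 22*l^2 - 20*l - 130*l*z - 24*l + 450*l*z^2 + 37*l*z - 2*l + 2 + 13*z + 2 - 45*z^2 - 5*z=-20*l^3 + 62*l^2 - 46*l + z^2*(450*l - 45) + z*(130*l^2 - 93*l + 8) + 4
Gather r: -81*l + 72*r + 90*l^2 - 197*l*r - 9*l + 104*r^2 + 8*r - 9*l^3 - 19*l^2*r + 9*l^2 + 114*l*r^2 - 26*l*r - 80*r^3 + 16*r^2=-9*l^3 + 99*l^2 - 90*l - 80*r^3 + r^2*(114*l + 120) + r*(-19*l^2 - 223*l + 80)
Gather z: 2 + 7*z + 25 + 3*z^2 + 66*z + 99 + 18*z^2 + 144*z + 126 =21*z^2 + 217*z + 252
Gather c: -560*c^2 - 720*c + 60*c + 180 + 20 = -560*c^2 - 660*c + 200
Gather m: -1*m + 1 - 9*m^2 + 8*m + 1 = -9*m^2 + 7*m + 2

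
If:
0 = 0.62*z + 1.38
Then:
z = -2.23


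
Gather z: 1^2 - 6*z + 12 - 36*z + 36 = 49 - 42*z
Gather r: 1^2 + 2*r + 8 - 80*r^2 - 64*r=-80*r^2 - 62*r + 9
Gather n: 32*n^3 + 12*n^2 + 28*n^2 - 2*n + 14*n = 32*n^3 + 40*n^2 + 12*n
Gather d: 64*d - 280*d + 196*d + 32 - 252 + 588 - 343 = 25 - 20*d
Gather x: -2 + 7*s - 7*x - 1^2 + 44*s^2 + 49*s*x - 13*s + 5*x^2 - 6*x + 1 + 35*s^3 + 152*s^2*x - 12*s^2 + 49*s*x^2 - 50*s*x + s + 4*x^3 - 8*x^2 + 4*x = 35*s^3 + 32*s^2 - 5*s + 4*x^3 + x^2*(49*s - 3) + x*(152*s^2 - s - 9) - 2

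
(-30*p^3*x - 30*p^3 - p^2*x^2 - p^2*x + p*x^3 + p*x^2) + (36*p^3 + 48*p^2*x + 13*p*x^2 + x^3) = -30*p^3*x + 6*p^3 - p^2*x^2 + 47*p^2*x + p*x^3 + 14*p*x^2 + x^3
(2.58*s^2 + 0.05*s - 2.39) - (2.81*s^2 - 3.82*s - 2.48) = -0.23*s^2 + 3.87*s + 0.0899999999999999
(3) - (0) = 3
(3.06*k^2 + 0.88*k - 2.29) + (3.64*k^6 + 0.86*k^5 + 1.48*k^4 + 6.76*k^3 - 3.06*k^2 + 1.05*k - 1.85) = 3.64*k^6 + 0.86*k^5 + 1.48*k^4 + 6.76*k^3 + 1.93*k - 4.14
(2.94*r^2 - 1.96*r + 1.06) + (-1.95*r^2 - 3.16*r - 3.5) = 0.99*r^2 - 5.12*r - 2.44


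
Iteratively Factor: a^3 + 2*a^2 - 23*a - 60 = (a - 5)*(a^2 + 7*a + 12) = (a - 5)*(a + 4)*(a + 3)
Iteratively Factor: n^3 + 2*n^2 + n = (n)*(n^2 + 2*n + 1) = n*(n + 1)*(n + 1)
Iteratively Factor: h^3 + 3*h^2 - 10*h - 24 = (h + 4)*(h^2 - h - 6) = (h + 2)*(h + 4)*(h - 3)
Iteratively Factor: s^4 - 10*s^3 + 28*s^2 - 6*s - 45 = (s - 3)*(s^3 - 7*s^2 + 7*s + 15) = (s - 5)*(s - 3)*(s^2 - 2*s - 3) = (s - 5)*(s - 3)^2*(s + 1)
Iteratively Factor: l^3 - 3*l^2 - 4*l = (l - 4)*(l^2 + l) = l*(l - 4)*(l + 1)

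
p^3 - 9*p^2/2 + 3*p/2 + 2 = (p - 4)*(p - 1)*(p + 1/2)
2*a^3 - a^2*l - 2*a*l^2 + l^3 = (-2*a + l)*(-a + l)*(a + l)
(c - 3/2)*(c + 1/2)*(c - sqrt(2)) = c^3 - sqrt(2)*c^2 - c^2 - 3*c/4 + sqrt(2)*c + 3*sqrt(2)/4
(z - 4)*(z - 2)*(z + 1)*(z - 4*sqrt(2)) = z^4 - 4*sqrt(2)*z^3 - 5*z^3 + 2*z^2 + 20*sqrt(2)*z^2 - 8*sqrt(2)*z + 8*z - 32*sqrt(2)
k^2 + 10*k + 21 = (k + 3)*(k + 7)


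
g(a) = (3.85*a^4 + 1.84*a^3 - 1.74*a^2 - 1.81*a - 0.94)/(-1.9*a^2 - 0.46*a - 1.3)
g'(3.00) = -12.62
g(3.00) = -17.16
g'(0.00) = 1.14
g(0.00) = 0.72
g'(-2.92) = 11.19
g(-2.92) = -13.84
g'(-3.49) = 13.56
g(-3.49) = -20.89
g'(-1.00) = 2.49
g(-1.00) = -0.42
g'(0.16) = 0.85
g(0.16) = 0.89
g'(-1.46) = 4.76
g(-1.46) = -2.09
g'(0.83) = -2.95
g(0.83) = 0.25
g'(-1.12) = 3.09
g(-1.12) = -0.75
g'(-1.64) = 5.61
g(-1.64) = -3.02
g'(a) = (3.8*a + 0.46)*(3.85*a^4 + 1.84*a^3 - 1.74*a^2 - 1.81*a - 0.94)/(-1.9*a^2 - 0.46*a - 1.3)^2 + (15.4*a^3 + 5.52*a^2 - 3.48*a - 1.81)/(-1.9*a^2 - 0.46*a - 1.3)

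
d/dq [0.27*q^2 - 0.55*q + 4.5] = 0.54*q - 0.55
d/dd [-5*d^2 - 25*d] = -10*d - 25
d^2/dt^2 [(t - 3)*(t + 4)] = 2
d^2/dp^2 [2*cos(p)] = -2*cos(p)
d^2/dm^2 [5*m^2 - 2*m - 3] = 10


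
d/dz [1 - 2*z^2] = -4*z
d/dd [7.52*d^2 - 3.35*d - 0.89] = 15.04*d - 3.35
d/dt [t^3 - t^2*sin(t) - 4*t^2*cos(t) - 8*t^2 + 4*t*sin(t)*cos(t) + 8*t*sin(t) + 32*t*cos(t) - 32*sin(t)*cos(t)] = 4*t^2*sin(t) - t^2*cos(t) + 3*t^2 - 34*t*sin(t) + 4*t*cos(2*t) - 16*t + 8*sin(t) + 2*sin(2*t) + 32*cos(t) - 32*cos(2*t)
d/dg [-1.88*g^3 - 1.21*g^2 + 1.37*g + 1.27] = -5.64*g^2 - 2.42*g + 1.37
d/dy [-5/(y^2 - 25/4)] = 160*y/(4*y^2 - 25)^2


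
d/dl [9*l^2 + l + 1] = 18*l + 1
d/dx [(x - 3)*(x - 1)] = 2*x - 4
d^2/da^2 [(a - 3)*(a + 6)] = 2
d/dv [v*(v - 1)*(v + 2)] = 3*v^2 + 2*v - 2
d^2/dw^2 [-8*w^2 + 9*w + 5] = -16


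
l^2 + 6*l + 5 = (l + 1)*(l + 5)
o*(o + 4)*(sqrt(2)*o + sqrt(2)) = sqrt(2)*o^3 + 5*sqrt(2)*o^2 + 4*sqrt(2)*o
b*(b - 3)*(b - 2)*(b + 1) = b^4 - 4*b^3 + b^2 + 6*b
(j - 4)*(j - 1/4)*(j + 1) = j^3 - 13*j^2/4 - 13*j/4 + 1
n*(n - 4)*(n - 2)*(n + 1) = n^4 - 5*n^3 + 2*n^2 + 8*n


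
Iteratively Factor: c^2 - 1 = (c - 1)*(c + 1)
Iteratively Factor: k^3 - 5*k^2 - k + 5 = (k - 5)*(k^2 - 1) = (k - 5)*(k + 1)*(k - 1)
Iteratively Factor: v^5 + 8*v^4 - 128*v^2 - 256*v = (v + 4)*(v^4 + 4*v^3 - 16*v^2 - 64*v) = (v + 4)^2*(v^3 - 16*v) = (v + 4)^3*(v^2 - 4*v) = v*(v + 4)^3*(v - 4)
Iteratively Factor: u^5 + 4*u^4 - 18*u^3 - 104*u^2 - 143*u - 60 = (u + 1)*(u^4 + 3*u^3 - 21*u^2 - 83*u - 60) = (u + 1)*(u + 3)*(u^3 - 21*u - 20) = (u - 5)*(u + 1)*(u + 3)*(u^2 + 5*u + 4) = (u - 5)*(u + 1)*(u + 3)*(u + 4)*(u + 1)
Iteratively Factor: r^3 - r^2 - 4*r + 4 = (r - 1)*(r^2 - 4) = (r - 1)*(r + 2)*(r - 2)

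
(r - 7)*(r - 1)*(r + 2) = r^3 - 6*r^2 - 9*r + 14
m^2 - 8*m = m*(m - 8)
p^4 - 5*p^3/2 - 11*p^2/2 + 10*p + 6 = (p - 3)*(p - 2)*(p + 1/2)*(p + 2)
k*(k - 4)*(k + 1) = k^3 - 3*k^2 - 4*k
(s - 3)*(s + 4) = s^2 + s - 12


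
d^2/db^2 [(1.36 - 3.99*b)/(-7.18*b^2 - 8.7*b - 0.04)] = ((3.99*b - 1.36)*(14.36*b + 8.7)*(28.72*b + 17.4) - (171.8892*b + 49.8964)*(7.18*b^2 + 8.7*b + 0.04))/(7.18*b^2 + 8.7*b + 0.04)^3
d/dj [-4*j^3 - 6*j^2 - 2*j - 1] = -12*j^2 - 12*j - 2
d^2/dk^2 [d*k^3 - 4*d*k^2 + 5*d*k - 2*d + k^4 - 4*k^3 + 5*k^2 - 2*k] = 6*d*k - 8*d + 12*k^2 - 24*k + 10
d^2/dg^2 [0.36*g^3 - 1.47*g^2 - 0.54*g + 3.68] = 2.16*g - 2.94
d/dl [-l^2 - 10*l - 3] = -2*l - 10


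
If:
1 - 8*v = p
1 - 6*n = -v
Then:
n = v/6 + 1/6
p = 1 - 8*v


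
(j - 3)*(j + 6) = j^2 + 3*j - 18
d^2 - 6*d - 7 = (d - 7)*(d + 1)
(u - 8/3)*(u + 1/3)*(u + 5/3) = u^3 - 2*u^2/3 - 43*u/9 - 40/27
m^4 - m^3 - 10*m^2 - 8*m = m*(m - 4)*(m + 1)*(m + 2)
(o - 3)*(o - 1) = o^2 - 4*o + 3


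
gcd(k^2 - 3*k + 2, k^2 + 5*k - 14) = k - 2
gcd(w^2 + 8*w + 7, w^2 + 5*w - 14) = w + 7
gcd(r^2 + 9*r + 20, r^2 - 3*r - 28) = r + 4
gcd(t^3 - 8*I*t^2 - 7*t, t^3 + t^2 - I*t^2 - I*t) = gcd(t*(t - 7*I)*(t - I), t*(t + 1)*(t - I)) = t^2 - I*t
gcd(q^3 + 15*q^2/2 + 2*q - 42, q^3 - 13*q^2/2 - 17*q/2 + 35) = q - 2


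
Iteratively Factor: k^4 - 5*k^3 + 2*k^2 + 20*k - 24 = (k - 3)*(k^3 - 2*k^2 - 4*k + 8) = (k - 3)*(k - 2)*(k^2 - 4) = (k - 3)*(k - 2)^2*(k + 2)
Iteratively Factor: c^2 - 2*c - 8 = (c + 2)*(c - 4)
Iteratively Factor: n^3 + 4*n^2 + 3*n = (n + 3)*(n^2 + n) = (n + 1)*(n + 3)*(n)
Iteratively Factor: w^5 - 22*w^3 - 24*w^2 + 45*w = (w + 3)*(w^4 - 3*w^3 - 13*w^2 + 15*w) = w*(w + 3)*(w^3 - 3*w^2 - 13*w + 15) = w*(w - 1)*(w + 3)*(w^2 - 2*w - 15) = w*(w - 1)*(w + 3)^2*(w - 5)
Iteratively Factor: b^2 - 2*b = (b - 2)*(b)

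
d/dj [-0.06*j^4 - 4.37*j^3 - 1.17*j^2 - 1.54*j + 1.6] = -0.24*j^3 - 13.11*j^2 - 2.34*j - 1.54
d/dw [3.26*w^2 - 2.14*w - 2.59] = 6.52*w - 2.14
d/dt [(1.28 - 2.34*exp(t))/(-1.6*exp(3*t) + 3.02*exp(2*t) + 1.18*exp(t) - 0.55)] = (-7.488*exp(3*t) + 13.2108*exp(2*t) - 7.7312*exp(t) - 0.2234)*exp(t)/(2.56*exp(6*t) - 9.664*exp(5*t) + 5.3444*exp(4*t) + 8.8872*exp(3*t) - 1.9296*exp(2*t) - 1.298*exp(t) + 0.3025)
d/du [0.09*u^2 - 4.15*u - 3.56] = 0.18*u - 4.15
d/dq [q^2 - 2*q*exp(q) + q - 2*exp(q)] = -2*q*exp(q) + 2*q - 4*exp(q) + 1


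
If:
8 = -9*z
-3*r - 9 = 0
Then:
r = -3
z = -8/9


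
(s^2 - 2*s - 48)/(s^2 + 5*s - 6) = (s - 8)/(s - 1)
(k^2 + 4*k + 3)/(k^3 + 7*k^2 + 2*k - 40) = (k^2 + 4*k + 3)/(k^3 + 7*k^2 + 2*k - 40)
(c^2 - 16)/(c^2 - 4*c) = (c + 4)/c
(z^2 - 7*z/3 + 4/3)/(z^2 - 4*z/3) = (z - 1)/z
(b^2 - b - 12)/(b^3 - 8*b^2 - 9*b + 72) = (b - 4)/(b^2 - 11*b + 24)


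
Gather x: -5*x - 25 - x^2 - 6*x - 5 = -x^2 - 11*x - 30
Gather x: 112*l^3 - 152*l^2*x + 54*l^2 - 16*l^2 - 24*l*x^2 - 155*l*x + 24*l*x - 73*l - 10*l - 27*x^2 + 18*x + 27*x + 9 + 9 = 112*l^3 + 38*l^2 - 83*l + x^2*(-24*l - 27) + x*(-152*l^2 - 131*l + 45) + 18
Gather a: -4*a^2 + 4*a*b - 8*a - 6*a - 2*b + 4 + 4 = -4*a^2 + a*(4*b - 14) - 2*b + 8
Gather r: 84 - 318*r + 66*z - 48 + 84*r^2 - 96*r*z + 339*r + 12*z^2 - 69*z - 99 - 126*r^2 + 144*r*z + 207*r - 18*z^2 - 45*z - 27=-42*r^2 + r*(48*z + 228) - 6*z^2 - 48*z - 90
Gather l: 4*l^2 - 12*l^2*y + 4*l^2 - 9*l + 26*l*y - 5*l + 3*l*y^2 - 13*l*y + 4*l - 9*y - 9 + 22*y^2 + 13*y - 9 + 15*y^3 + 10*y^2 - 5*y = l^2*(8 - 12*y) + l*(3*y^2 + 13*y - 10) + 15*y^3 + 32*y^2 - y - 18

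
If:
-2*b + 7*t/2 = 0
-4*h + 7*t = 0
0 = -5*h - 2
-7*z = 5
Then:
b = -2/5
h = -2/5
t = -8/35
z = -5/7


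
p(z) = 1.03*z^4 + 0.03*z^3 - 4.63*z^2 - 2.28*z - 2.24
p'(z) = 4.12*z^3 + 0.09*z^2 - 9.26*z - 2.28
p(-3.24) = 69.03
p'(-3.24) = -111.46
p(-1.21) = -4.11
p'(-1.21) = 1.76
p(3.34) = 67.79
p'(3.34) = 121.31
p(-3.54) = 108.23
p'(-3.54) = -151.14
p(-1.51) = -4.10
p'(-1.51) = -2.28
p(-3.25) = 70.15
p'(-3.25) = -112.67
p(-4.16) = 233.43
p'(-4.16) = -258.81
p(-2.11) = 2.09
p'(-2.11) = -21.04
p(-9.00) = 6379.21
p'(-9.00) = -2915.13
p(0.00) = -2.24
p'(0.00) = -2.28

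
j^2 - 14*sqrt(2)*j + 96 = (j - 8*sqrt(2))*(j - 6*sqrt(2))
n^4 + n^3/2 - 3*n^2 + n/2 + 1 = (n - 1)^2*(n + 1/2)*(n + 2)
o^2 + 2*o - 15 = (o - 3)*(o + 5)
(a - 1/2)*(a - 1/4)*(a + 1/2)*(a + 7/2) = a^4 + 13*a^3/4 - 9*a^2/8 - 13*a/16 + 7/32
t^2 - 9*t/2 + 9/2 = (t - 3)*(t - 3/2)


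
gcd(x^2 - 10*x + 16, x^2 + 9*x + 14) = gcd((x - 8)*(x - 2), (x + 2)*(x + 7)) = 1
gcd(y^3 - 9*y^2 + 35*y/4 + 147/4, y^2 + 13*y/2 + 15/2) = y + 3/2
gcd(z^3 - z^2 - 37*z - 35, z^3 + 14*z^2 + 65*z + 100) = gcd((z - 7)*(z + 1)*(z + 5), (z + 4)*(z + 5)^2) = z + 5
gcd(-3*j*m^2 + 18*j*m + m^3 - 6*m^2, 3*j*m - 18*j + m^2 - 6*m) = m - 6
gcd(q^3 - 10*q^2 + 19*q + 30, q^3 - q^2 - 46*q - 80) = 1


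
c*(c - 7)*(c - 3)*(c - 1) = c^4 - 11*c^3 + 31*c^2 - 21*c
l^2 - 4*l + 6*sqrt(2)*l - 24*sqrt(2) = (l - 4)*(l + 6*sqrt(2))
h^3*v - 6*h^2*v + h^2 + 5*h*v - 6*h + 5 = (h - 5)*(h - 1)*(h*v + 1)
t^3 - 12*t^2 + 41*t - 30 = (t - 6)*(t - 5)*(t - 1)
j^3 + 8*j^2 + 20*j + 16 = (j + 2)^2*(j + 4)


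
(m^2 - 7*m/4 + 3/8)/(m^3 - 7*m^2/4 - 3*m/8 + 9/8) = (4*m - 1)/(4*m^2 - m - 3)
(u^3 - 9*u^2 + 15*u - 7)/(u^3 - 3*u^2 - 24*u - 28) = (u^2 - 2*u + 1)/(u^2 + 4*u + 4)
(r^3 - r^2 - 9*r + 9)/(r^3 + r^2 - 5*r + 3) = (r - 3)/(r - 1)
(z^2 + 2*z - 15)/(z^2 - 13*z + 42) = (z^2 + 2*z - 15)/(z^2 - 13*z + 42)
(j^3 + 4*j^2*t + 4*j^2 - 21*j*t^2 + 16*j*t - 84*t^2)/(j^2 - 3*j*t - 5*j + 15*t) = (j^2 + 7*j*t + 4*j + 28*t)/(j - 5)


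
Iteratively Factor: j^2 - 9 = (j + 3)*(j - 3)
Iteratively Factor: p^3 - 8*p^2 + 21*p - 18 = (p - 3)*(p^2 - 5*p + 6) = (p - 3)*(p - 2)*(p - 3)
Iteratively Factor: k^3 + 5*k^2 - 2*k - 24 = (k + 4)*(k^2 + k - 6) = (k - 2)*(k + 4)*(k + 3)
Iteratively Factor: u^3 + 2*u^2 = (u + 2)*(u^2) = u*(u + 2)*(u)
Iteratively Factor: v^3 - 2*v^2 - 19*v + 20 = (v - 5)*(v^2 + 3*v - 4) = (v - 5)*(v + 4)*(v - 1)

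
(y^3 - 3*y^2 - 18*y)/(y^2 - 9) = y*(y - 6)/(y - 3)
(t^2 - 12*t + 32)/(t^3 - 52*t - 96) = (t - 4)/(t^2 + 8*t + 12)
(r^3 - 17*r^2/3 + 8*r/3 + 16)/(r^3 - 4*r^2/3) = (3*r^3 - 17*r^2 + 8*r + 48)/(r^2*(3*r - 4))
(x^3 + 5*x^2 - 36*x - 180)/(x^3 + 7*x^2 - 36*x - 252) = (x + 5)/(x + 7)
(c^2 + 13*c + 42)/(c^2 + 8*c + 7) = (c + 6)/(c + 1)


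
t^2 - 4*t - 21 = (t - 7)*(t + 3)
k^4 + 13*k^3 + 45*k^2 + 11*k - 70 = (k - 1)*(k + 2)*(k + 5)*(k + 7)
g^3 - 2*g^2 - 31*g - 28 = (g - 7)*(g + 1)*(g + 4)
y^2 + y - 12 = (y - 3)*(y + 4)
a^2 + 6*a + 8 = (a + 2)*(a + 4)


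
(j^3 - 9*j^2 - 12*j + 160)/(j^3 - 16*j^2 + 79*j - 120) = (j + 4)/(j - 3)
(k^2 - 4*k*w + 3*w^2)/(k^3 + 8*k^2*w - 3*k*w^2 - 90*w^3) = (k - w)/(k^2 + 11*k*w + 30*w^2)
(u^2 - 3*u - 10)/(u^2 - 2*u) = (u^2 - 3*u - 10)/(u*(u - 2))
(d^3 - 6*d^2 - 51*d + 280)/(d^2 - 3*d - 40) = (d^2 + 2*d - 35)/(d + 5)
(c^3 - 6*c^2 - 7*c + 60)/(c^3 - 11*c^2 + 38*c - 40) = (c + 3)/(c - 2)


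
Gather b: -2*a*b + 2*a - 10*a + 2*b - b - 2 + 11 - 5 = -8*a + b*(1 - 2*a) + 4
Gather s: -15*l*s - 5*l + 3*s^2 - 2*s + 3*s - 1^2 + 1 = -5*l + 3*s^2 + s*(1 - 15*l)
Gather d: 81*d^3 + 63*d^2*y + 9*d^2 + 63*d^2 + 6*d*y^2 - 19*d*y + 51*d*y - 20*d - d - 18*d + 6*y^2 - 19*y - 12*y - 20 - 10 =81*d^3 + d^2*(63*y + 72) + d*(6*y^2 + 32*y - 39) + 6*y^2 - 31*y - 30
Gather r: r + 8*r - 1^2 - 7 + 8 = 9*r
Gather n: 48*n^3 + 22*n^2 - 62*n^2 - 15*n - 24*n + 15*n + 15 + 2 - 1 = 48*n^3 - 40*n^2 - 24*n + 16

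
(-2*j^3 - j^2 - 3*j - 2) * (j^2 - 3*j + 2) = -2*j^5 + 5*j^4 - 4*j^3 + 5*j^2 - 4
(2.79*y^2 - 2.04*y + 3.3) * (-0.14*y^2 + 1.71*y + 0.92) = -0.3906*y^4 + 5.0565*y^3 - 1.3836*y^2 + 3.7662*y + 3.036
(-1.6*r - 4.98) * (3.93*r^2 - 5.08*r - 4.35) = -6.288*r^3 - 11.4434*r^2 + 32.2584*r + 21.663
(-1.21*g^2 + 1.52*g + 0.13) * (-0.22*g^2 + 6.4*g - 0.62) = 0.2662*g^4 - 8.0784*g^3 + 10.4496*g^2 - 0.1104*g - 0.0806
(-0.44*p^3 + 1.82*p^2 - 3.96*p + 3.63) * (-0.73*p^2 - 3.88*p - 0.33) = 0.3212*p^5 + 0.3786*p^4 - 4.0256*p^3 + 12.1143*p^2 - 12.7776*p - 1.1979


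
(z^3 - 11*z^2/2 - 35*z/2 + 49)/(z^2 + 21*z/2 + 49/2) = (z^2 - 9*z + 14)/(z + 7)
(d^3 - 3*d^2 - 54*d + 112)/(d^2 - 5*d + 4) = (d^3 - 3*d^2 - 54*d + 112)/(d^2 - 5*d + 4)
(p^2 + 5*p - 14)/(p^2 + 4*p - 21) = (p - 2)/(p - 3)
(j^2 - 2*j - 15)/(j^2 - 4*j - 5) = (j + 3)/(j + 1)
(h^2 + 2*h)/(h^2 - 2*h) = (h + 2)/(h - 2)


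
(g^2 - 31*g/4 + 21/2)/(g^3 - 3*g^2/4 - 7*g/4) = (g - 6)/(g*(g + 1))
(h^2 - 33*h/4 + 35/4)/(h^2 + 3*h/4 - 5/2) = (h - 7)/(h + 2)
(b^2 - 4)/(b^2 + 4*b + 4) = (b - 2)/(b + 2)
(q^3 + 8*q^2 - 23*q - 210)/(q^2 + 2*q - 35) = q + 6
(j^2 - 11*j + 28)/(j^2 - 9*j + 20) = (j - 7)/(j - 5)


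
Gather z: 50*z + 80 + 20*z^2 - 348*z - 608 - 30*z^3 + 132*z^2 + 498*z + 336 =-30*z^3 + 152*z^2 + 200*z - 192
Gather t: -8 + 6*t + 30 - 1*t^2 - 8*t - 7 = -t^2 - 2*t + 15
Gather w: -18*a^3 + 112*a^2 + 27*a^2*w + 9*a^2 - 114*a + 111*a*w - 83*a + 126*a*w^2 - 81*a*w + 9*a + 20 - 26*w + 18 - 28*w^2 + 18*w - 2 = -18*a^3 + 121*a^2 - 188*a + w^2*(126*a - 28) + w*(27*a^2 + 30*a - 8) + 36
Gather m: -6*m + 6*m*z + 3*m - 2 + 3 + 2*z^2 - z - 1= m*(6*z - 3) + 2*z^2 - z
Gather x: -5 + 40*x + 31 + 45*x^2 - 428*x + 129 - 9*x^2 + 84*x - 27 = 36*x^2 - 304*x + 128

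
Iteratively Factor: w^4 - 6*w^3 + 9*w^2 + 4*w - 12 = (w - 2)*(w^3 - 4*w^2 + w + 6) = (w - 3)*(w - 2)*(w^2 - w - 2) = (w - 3)*(w - 2)^2*(w + 1)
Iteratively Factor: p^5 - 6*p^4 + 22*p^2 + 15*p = (p)*(p^4 - 6*p^3 + 22*p + 15) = p*(p + 1)*(p^3 - 7*p^2 + 7*p + 15) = p*(p - 5)*(p + 1)*(p^2 - 2*p - 3) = p*(p - 5)*(p - 3)*(p + 1)*(p + 1)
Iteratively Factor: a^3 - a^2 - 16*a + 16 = (a - 4)*(a^2 + 3*a - 4) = (a - 4)*(a - 1)*(a + 4)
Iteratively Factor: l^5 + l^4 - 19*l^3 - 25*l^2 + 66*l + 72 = (l + 3)*(l^4 - 2*l^3 - 13*l^2 + 14*l + 24) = (l - 4)*(l + 3)*(l^3 + 2*l^2 - 5*l - 6) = (l - 4)*(l + 1)*(l + 3)*(l^2 + l - 6) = (l - 4)*(l - 2)*(l + 1)*(l + 3)*(l + 3)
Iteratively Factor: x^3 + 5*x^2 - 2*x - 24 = (x + 3)*(x^2 + 2*x - 8) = (x + 3)*(x + 4)*(x - 2)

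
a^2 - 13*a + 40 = (a - 8)*(a - 5)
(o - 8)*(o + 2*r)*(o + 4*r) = o^3 + 6*o^2*r - 8*o^2 + 8*o*r^2 - 48*o*r - 64*r^2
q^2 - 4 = (q - 2)*(q + 2)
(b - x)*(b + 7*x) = b^2 + 6*b*x - 7*x^2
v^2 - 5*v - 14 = (v - 7)*(v + 2)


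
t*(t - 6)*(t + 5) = t^3 - t^2 - 30*t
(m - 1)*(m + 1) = m^2 - 1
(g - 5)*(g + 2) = g^2 - 3*g - 10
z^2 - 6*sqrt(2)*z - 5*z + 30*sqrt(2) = (z - 5)*(z - 6*sqrt(2))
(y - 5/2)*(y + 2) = y^2 - y/2 - 5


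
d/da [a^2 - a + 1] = 2*a - 1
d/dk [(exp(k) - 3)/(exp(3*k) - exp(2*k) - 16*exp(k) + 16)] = ((exp(k) - 3)*(-3*exp(2*k) + 2*exp(k) + 16) + exp(3*k) - exp(2*k) - 16*exp(k) + 16)*exp(k)/(exp(3*k) - exp(2*k) - 16*exp(k) + 16)^2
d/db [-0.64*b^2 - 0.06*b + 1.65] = -1.28*b - 0.06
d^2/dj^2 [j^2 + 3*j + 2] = 2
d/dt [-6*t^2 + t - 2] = 1 - 12*t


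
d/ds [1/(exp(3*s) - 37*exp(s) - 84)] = (37 - 3*exp(2*s))*exp(s)/(-exp(3*s) + 37*exp(s) + 84)^2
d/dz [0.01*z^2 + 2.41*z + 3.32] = 0.02*z + 2.41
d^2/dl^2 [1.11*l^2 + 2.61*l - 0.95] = 2.22000000000000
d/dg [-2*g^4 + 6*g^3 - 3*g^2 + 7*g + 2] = -8*g^3 + 18*g^2 - 6*g + 7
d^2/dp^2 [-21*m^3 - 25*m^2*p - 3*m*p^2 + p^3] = -6*m + 6*p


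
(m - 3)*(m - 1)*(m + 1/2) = m^3 - 7*m^2/2 + m + 3/2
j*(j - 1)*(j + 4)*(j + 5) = j^4 + 8*j^3 + 11*j^2 - 20*j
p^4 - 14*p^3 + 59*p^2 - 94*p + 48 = (p - 8)*(p - 3)*(p - 2)*(p - 1)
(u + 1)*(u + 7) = u^2 + 8*u + 7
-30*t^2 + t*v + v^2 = (-5*t + v)*(6*t + v)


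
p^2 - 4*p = p*(p - 4)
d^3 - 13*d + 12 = (d - 3)*(d - 1)*(d + 4)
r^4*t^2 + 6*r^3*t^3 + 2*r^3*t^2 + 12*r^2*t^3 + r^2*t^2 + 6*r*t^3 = r*(r + 6*t)*(r*t + t)^2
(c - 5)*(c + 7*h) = c^2 + 7*c*h - 5*c - 35*h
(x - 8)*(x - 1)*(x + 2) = x^3 - 7*x^2 - 10*x + 16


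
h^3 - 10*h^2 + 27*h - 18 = (h - 6)*(h - 3)*(h - 1)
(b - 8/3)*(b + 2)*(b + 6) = b^3 + 16*b^2/3 - 28*b/3 - 32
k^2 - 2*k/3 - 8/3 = (k - 2)*(k + 4/3)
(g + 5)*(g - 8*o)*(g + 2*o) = g^3 - 6*g^2*o + 5*g^2 - 16*g*o^2 - 30*g*o - 80*o^2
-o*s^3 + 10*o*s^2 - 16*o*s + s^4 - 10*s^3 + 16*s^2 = s*(-o + s)*(s - 8)*(s - 2)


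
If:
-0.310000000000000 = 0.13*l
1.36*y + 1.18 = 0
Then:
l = -2.38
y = -0.87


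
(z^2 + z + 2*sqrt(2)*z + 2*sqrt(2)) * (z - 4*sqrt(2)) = z^3 - 2*sqrt(2)*z^2 + z^2 - 16*z - 2*sqrt(2)*z - 16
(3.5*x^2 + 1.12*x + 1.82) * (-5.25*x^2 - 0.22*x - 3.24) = -18.375*x^4 - 6.65*x^3 - 21.1414*x^2 - 4.0292*x - 5.8968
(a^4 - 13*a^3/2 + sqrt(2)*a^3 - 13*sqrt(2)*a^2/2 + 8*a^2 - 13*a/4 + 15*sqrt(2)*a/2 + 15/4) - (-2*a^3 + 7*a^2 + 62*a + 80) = a^4 - 9*a^3/2 + sqrt(2)*a^3 - 13*sqrt(2)*a^2/2 + a^2 - 261*a/4 + 15*sqrt(2)*a/2 - 305/4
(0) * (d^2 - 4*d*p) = 0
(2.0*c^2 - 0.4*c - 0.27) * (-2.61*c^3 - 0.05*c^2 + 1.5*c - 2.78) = -5.22*c^5 + 0.944*c^4 + 3.7247*c^3 - 6.1465*c^2 + 0.707*c + 0.7506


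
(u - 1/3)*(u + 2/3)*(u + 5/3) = u^3 + 2*u^2 + u/3 - 10/27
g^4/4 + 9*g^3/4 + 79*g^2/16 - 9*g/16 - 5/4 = (g/4 + 1)*(g - 1/2)*(g + 1/2)*(g + 5)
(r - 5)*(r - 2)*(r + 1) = r^3 - 6*r^2 + 3*r + 10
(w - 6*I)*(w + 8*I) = w^2 + 2*I*w + 48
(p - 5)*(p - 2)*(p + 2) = p^3 - 5*p^2 - 4*p + 20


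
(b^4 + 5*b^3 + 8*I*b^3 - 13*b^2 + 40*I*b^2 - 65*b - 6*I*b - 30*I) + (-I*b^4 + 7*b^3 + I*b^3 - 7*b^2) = b^4 - I*b^4 + 12*b^3 + 9*I*b^3 - 20*b^2 + 40*I*b^2 - 65*b - 6*I*b - 30*I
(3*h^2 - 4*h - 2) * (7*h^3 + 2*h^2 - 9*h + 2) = 21*h^5 - 22*h^4 - 49*h^3 + 38*h^2 + 10*h - 4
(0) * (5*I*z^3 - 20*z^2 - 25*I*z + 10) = 0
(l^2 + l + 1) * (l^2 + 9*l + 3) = l^4 + 10*l^3 + 13*l^2 + 12*l + 3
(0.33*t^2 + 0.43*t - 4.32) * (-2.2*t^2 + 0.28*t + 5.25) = -0.726*t^4 - 0.8536*t^3 + 11.3569*t^2 + 1.0479*t - 22.68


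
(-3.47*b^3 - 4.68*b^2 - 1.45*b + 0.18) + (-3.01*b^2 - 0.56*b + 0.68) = -3.47*b^3 - 7.69*b^2 - 2.01*b + 0.86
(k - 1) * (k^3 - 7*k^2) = k^4 - 8*k^3 + 7*k^2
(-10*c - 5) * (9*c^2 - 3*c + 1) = -90*c^3 - 15*c^2 + 5*c - 5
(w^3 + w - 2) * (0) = 0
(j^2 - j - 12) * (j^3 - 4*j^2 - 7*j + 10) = j^5 - 5*j^4 - 15*j^3 + 65*j^2 + 74*j - 120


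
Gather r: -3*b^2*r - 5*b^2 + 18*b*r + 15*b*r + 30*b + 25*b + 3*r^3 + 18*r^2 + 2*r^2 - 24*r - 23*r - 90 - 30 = -5*b^2 + 55*b + 3*r^3 + 20*r^2 + r*(-3*b^2 + 33*b - 47) - 120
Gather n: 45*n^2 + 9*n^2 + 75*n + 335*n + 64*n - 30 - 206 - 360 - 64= 54*n^2 + 474*n - 660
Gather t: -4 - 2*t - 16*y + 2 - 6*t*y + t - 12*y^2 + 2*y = t*(-6*y - 1) - 12*y^2 - 14*y - 2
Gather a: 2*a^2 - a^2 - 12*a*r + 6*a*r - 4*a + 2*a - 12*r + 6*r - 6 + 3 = a^2 + a*(-6*r - 2) - 6*r - 3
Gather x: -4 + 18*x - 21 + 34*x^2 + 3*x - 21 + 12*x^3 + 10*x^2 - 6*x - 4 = 12*x^3 + 44*x^2 + 15*x - 50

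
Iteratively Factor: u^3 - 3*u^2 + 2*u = (u - 2)*(u^2 - u) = (u - 2)*(u - 1)*(u)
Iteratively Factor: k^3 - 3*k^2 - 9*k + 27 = (k - 3)*(k^2 - 9) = (k - 3)^2*(k + 3)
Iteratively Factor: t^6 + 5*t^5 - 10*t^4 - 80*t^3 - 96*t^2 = (t)*(t^5 + 5*t^4 - 10*t^3 - 80*t^2 - 96*t) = t*(t + 3)*(t^4 + 2*t^3 - 16*t^2 - 32*t) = t^2*(t + 3)*(t^3 + 2*t^2 - 16*t - 32) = t^2*(t + 2)*(t + 3)*(t^2 - 16) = t^2*(t - 4)*(t + 2)*(t + 3)*(t + 4)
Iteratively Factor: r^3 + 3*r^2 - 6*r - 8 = (r + 4)*(r^2 - r - 2) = (r + 1)*(r + 4)*(r - 2)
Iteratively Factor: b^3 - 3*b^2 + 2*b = (b - 2)*(b^2 - b) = (b - 2)*(b - 1)*(b)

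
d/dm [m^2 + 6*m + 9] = 2*m + 6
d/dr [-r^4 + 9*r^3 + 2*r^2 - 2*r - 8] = -4*r^3 + 27*r^2 + 4*r - 2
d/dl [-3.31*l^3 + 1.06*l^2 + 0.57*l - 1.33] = -9.93*l^2 + 2.12*l + 0.57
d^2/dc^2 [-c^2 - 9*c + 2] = -2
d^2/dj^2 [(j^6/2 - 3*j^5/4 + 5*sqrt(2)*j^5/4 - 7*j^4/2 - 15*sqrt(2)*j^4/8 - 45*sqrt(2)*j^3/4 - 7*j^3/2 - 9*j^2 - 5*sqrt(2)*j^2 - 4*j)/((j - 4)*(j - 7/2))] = (96*j^5 - 720*j^4 + 120*sqrt(2)*j^4 - 1020*sqrt(2)*j^3 + 888*j^3 + 2436*j^2 + 1890*sqrt(2)*j^2 + 1764*j + 3675*sqrt(2)*j + 490*sqrt(2) + 1092)/(2*(8*j^3 - 84*j^2 + 294*j - 343))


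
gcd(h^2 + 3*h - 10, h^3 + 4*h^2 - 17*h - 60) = h + 5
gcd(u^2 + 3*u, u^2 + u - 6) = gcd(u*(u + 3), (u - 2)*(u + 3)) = u + 3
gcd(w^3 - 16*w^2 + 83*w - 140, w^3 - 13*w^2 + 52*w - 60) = w - 5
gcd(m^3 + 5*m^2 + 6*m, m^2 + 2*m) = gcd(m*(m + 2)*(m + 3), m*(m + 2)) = m^2 + 2*m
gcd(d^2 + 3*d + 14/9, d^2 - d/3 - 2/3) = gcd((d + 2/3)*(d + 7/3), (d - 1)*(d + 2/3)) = d + 2/3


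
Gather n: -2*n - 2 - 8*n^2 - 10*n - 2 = -8*n^2 - 12*n - 4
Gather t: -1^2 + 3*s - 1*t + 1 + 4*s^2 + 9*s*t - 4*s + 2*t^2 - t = 4*s^2 - s + 2*t^2 + t*(9*s - 2)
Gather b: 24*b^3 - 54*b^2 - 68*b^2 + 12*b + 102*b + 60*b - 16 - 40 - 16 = 24*b^3 - 122*b^2 + 174*b - 72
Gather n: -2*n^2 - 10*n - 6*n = -2*n^2 - 16*n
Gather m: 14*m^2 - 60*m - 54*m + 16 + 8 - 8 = 14*m^2 - 114*m + 16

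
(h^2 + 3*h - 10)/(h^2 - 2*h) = (h + 5)/h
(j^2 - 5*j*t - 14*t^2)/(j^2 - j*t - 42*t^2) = (j + 2*t)/(j + 6*t)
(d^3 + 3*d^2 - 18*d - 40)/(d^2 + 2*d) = d + 1 - 20/d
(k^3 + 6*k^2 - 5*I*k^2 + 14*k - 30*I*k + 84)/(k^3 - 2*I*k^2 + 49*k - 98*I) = (k^2 + 2*k*(3 + I) + 12*I)/(k^2 + 5*I*k + 14)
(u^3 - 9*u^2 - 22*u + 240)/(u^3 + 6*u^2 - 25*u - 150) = (u^2 - 14*u + 48)/(u^2 + u - 30)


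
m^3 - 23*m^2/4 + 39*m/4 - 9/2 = (m - 3)*(m - 2)*(m - 3/4)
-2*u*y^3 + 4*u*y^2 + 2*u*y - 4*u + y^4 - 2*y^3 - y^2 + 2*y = (-2*u + y)*(y - 2)*(y - 1)*(y + 1)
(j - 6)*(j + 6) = j^2 - 36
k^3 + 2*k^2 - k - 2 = (k - 1)*(k + 1)*(k + 2)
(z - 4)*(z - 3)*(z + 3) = z^3 - 4*z^2 - 9*z + 36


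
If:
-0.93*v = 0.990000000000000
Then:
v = -1.06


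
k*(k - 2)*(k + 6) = k^3 + 4*k^2 - 12*k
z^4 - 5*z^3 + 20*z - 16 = (z - 4)*(z - 2)*(z - 1)*(z + 2)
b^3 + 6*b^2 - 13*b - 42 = (b - 3)*(b + 2)*(b + 7)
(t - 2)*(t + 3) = t^2 + t - 6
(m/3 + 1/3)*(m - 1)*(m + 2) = m^3/3 + 2*m^2/3 - m/3 - 2/3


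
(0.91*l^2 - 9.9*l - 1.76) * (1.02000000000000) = 0.9282*l^2 - 10.098*l - 1.7952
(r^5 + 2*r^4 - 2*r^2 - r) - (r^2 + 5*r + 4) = r^5 + 2*r^4 - 3*r^2 - 6*r - 4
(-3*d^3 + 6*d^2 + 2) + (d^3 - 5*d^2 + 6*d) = -2*d^3 + d^2 + 6*d + 2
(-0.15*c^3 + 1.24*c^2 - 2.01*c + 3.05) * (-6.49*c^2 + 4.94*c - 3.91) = 0.9735*c^5 - 8.7886*c^4 + 19.757*c^3 - 34.5723*c^2 + 22.9261*c - 11.9255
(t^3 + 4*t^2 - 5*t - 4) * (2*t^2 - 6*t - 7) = 2*t^5 + 2*t^4 - 41*t^3 - 6*t^2 + 59*t + 28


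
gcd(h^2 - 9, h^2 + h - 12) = h - 3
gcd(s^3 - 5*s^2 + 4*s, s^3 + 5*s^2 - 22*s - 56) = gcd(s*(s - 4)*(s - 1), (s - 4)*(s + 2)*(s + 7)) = s - 4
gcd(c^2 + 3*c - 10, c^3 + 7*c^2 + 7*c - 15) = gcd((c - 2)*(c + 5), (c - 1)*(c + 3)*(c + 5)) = c + 5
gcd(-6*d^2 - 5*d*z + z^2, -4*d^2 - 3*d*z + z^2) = d + z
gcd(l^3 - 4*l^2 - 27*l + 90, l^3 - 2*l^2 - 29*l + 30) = l^2 - l - 30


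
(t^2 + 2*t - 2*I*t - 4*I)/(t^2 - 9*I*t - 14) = (t + 2)/(t - 7*I)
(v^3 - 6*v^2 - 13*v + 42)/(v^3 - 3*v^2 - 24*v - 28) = (v^2 + v - 6)/(v^2 + 4*v + 4)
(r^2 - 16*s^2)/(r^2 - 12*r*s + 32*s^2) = (r + 4*s)/(r - 8*s)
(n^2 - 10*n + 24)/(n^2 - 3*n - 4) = (n - 6)/(n + 1)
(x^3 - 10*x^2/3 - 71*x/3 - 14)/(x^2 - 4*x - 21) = x + 2/3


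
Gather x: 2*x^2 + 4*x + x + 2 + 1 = 2*x^2 + 5*x + 3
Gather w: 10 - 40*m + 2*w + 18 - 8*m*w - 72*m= -112*m + w*(2 - 8*m) + 28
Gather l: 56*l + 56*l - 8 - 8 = 112*l - 16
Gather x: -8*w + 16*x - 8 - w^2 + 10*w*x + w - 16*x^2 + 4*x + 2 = -w^2 - 7*w - 16*x^2 + x*(10*w + 20) - 6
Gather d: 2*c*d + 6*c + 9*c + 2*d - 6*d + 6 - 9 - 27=15*c + d*(2*c - 4) - 30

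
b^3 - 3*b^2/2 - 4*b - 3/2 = (b - 3)*(b + 1/2)*(b + 1)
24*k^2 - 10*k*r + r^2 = (-6*k + r)*(-4*k + r)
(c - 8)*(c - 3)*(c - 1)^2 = c^4 - 13*c^3 + 47*c^2 - 59*c + 24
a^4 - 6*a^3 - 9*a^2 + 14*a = a*(a - 7)*(a - 1)*(a + 2)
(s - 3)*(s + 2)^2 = s^3 + s^2 - 8*s - 12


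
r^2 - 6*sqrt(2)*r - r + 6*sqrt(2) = (r - 1)*(r - 6*sqrt(2))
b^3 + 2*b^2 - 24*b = b*(b - 4)*(b + 6)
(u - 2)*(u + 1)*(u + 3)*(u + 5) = u^4 + 7*u^3 + 5*u^2 - 31*u - 30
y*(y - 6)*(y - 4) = y^3 - 10*y^2 + 24*y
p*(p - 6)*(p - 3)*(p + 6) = p^4 - 3*p^3 - 36*p^2 + 108*p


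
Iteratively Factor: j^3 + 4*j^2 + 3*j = (j)*(j^2 + 4*j + 3) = j*(j + 1)*(j + 3)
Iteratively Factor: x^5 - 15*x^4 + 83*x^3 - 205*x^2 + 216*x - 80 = (x - 4)*(x^4 - 11*x^3 + 39*x^2 - 49*x + 20) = (x - 4)*(x - 1)*(x^3 - 10*x^2 + 29*x - 20) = (x - 5)*(x - 4)*(x - 1)*(x^2 - 5*x + 4) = (x - 5)*(x - 4)*(x - 1)^2*(x - 4)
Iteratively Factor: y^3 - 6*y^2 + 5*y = (y)*(y^2 - 6*y + 5) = y*(y - 5)*(y - 1)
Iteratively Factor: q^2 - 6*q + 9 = (q - 3)*(q - 3)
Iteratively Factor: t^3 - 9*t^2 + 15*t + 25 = (t - 5)*(t^2 - 4*t - 5) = (t - 5)*(t + 1)*(t - 5)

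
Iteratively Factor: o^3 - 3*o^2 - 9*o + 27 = (o - 3)*(o^2 - 9) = (o - 3)^2*(o + 3)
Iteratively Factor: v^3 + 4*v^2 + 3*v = (v + 1)*(v^2 + 3*v) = v*(v + 1)*(v + 3)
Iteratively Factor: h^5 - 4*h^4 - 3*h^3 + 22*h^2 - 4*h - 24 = (h + 1)*(h^4 - 5*h^3 + 2*h^2 + 20*h - 24) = (h - 2)*(h + 1)*(h^3 - 3*h^2 - 4*h + 12) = (h - 2)*(h + 1)*(h + 2)*(h^2 - 5*h + 6) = (h - 3)*(h - 2)*(h + 1)*(h + 2)*(h - 2)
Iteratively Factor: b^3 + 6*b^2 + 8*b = (b + 4)*(b^2 + 2*b) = (b + 2)*(b + 4)*(b)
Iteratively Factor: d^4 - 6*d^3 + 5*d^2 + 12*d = (d)*(d^3 - 6*d^2 + 5*d + 12) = d*(d + 1)*(d^2 - 7*d + 12) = d*(d - 3)*(d + 1)*(d - 4)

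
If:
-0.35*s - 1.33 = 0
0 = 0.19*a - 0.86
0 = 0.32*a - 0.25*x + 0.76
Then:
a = 4.53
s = -3.80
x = 8.83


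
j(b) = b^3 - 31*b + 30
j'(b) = 3*b^2 - 31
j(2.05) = -24.93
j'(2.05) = -18.39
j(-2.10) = 85.84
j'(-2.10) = -17.77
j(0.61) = 11.32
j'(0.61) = -29.88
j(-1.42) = 71.16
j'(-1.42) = -24.95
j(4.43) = -20.39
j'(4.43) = 27.87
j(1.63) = -16.20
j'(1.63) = -23.03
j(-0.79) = 54.00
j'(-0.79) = -29.13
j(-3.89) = 91.73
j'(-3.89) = 14.40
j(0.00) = 30.00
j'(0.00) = -31.00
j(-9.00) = -420.00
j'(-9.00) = 212.00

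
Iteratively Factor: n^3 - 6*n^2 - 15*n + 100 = (n - 5)*(n^2 - n - 20) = (n - 5)*(n + 4)*(n - 5)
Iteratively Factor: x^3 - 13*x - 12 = (x + 1)*(x^2 - x - 12) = (x - 4)*(x + 1)*(x + 3)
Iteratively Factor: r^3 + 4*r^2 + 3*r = (r + 3)*(r^2 + r) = (r + 1)*(r + 3)*(r)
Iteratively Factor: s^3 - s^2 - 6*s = (s - 3)*(s^2 + 2*s) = s*(s - 3)*(s + 2)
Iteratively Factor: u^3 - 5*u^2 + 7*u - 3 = (u - 3)*(u^2 - 2*u + 1) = (u - 3)*(u - 1)*(u - 1)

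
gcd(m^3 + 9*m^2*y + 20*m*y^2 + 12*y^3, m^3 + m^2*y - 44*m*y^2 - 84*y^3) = m^2 + 8*m*y + 12*y^2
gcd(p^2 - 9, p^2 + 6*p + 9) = p + 3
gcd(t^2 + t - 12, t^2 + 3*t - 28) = 1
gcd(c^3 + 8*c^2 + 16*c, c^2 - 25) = 1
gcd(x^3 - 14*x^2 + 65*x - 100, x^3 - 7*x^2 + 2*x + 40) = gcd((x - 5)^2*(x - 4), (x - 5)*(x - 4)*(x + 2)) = x^2 - 9*x + 20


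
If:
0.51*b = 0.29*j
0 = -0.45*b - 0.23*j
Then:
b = 0.00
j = 0.00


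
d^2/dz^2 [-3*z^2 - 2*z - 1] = -6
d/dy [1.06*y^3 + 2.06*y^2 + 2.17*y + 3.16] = 3.18*y^2 + 4.12*y + 2.17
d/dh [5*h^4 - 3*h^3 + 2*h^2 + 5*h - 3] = 20*h^3 - 9*h^2 + 4*h + 5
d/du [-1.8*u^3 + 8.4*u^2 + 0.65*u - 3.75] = -5.4*u^2 + 16.8*u + 0.65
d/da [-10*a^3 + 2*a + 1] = 2 - 30*a^2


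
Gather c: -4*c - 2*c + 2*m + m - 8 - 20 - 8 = -6*c + 3*m - 36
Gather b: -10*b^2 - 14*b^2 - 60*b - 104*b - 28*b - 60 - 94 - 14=-24*b^2 - 192*b - 168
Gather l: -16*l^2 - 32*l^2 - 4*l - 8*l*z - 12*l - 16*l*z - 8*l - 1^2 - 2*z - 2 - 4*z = -48*l^2 + l*(-24*z - 24) - 6*z - 3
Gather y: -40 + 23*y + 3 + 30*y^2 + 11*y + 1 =30*y^2 + 34*y - 36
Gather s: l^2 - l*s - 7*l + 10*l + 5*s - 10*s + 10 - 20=l^2 + 3*l + s*(-l - 5) - 10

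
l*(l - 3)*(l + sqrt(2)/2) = l^3 - 3*l^2 + sqrt(2)*l^2/2 - 3*sqrt(2)*l/2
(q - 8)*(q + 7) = q^2 - q - 56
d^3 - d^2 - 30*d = d*(d - 6)*(d + 5)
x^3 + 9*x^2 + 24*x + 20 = (x + 2)^2*(x + 5)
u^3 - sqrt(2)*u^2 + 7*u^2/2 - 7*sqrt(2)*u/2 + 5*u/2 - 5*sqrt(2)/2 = (u + 1)*(u + 5/2)*(u - sqrt(2))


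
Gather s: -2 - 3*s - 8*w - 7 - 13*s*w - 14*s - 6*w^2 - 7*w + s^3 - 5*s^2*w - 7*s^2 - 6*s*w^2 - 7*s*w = s^3 + s^2*(-5*w - 7) + s*(-6*w^2 - 20*w - 17) - 6*w^2 - 15*w - 9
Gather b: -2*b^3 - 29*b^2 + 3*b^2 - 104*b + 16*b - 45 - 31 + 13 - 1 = -2*b^3 - 26*b^2 - 88*b - 64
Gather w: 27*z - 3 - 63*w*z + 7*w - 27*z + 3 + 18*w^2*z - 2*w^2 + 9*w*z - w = w^2*(18*z - 2) + w*(6 - 54*z)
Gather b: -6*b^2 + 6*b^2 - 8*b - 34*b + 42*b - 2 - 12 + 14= 0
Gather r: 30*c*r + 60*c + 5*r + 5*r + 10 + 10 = 60*c + r*(30*c + 10) + 20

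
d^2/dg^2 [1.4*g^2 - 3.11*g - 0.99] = 2.80000000000000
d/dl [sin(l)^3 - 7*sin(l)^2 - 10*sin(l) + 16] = (3*sin(l)^2 - 14*sin(l) - 10)*cos(l)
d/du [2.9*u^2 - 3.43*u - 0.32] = 5.8*u - 3.43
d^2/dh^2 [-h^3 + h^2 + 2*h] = 2 - 6*h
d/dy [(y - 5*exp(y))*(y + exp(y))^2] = (y + exp(y))*((1 - 5*exp(y))*(y + exp(y)) + 2*(y - 5*exp(y))*(exp(y) + 1))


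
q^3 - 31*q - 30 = (q - 6)*(q + 1)*(q + 5)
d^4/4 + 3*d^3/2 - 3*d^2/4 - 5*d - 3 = (d/4 + 1/4)*(d - 2)*(d + 1)*(d + 6)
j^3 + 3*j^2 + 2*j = j*(j + 1)*(j + 2)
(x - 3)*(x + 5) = x^2 + 2*x - 15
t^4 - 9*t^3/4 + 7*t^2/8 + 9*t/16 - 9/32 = (t - 3/2)*(t - 3/4)*(t - 1/2)*(t + 1/2)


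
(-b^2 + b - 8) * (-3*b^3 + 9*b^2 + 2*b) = 3*b^5 - 12*b^4 + 31*b^3 - 70*b^2 - 16*b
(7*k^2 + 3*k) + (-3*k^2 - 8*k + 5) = 4*k^2 - 5*k + 5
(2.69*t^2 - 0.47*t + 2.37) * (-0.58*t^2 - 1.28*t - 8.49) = -1.5602*t^4 - 3.1706*t^3 - 23.6111*t^2 + 0.9567*t - 20.1213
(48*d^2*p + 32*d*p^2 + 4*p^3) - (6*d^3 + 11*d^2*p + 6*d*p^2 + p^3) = -6*d^3 + 37*d^2*p + 26*d*p^2 + 3*p^3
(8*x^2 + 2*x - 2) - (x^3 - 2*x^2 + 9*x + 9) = -x^3 + 10*x^2 - 7*x - 11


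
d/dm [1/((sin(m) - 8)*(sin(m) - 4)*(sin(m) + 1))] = (-3*sin(m)^2 + 22*sin(m) - 20)*cos(m)/((sin(m) - 8)^2*(sin(m) - 4)^2*(sin(m) + 1)^2)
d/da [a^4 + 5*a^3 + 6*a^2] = a*(4*a^2 + 15*a + 12)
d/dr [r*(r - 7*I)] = 2*r - 7*I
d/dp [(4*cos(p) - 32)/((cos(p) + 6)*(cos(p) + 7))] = 4*(cos(p)^2 - 16*cos(p) - 146)*sin(p)/((cos(p) + 6)^2*(cos(p) + 7)^2)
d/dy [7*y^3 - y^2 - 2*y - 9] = 21*y^2 - 2*y - 2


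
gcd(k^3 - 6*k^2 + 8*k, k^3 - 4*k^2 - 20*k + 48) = k - 2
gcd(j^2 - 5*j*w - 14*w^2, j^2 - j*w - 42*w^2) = -j + 7*w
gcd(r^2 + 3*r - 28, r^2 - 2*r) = 1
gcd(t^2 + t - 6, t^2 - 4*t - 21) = t + 3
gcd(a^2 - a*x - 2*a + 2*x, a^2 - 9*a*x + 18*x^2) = 1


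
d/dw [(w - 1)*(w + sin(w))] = w + (w - 1)*(cos(w) + 1) + sin(w)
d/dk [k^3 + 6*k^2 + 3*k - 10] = 3*k^2 + 12*k + 3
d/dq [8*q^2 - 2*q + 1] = 16*q - 2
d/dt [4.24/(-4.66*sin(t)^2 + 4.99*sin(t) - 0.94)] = (39.5168*sin(t) - 21.1576)*cos(t)/(4.66*sin(t)^2 - 4.99*sin(t) + 0.94)^2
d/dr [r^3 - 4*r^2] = r*(3*r - 8)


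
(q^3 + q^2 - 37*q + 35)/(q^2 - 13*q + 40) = (q^2 + 6*q - 7)/(q - 8)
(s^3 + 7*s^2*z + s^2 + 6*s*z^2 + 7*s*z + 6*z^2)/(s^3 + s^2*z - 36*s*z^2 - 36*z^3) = (-s - 1)/(-s + 6*z)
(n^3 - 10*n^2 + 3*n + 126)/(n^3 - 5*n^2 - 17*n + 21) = (n - 6)/(n - 1)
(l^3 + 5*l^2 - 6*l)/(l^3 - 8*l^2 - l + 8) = l*(l + 6)/(l^2 - 7*l - 8)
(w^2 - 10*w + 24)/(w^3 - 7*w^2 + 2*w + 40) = (w - 6)/(w^2 - 3*w - 10)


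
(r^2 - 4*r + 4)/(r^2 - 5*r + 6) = (r - 2)/(r - 3)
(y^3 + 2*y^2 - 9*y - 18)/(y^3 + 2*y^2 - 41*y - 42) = (y^3 + 2*y^2 - 9*y - 18)/(y^3 + 2*y^2 - 41*y - 42)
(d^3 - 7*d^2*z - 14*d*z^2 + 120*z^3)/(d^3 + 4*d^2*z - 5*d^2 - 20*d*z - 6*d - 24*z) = (d^2 - 11*d*z + 30*z^2)/(d^2 - 5*d - 6)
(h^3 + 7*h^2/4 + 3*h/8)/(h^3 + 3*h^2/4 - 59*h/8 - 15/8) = h*(2*h + 3)/(2*h^2 + h - 15)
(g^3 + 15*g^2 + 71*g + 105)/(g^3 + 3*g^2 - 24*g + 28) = (g^2 + 8*g + 15)/(g^2 - 4*g + 4)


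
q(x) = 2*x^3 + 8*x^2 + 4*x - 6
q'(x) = 6*x^2 + 16*x + 4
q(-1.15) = -3.06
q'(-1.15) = -6.46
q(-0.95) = -4.29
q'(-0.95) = -5.78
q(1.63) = 30.44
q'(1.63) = 46.02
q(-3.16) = -1.86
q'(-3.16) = 13.35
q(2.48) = 83.63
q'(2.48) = 80.58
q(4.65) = 386.67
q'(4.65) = 208.14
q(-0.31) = -6.53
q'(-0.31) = -0.38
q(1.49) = 24.34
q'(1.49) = 41.16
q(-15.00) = -5016.00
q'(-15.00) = 1114.00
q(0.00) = -6.00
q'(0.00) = 4.00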